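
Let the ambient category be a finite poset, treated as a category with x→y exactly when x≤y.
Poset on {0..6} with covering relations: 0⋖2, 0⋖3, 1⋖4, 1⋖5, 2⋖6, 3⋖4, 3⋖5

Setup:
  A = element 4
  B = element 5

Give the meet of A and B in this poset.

Answer: NO MEET EXISTS

Work:
Lower bounds of A=4 and B=5: {0,1,3}
  maximal lower bounds 1 and 3 are incomparable: neither 1⊑3 nor 3⊑1
→ no greatest lower bound exists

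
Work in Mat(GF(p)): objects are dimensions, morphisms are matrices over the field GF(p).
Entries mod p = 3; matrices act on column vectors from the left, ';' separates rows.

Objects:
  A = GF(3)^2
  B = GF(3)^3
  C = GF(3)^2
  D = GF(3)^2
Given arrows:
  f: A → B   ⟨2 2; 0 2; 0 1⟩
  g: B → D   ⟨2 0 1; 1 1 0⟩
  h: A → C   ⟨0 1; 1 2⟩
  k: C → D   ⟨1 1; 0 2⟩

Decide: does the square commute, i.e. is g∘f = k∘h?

Answer: DOES NOT COMMUTE

Derivation:
Along f;g (path 1):
  e0=⟨1,0⟩ f→⟨2,0,0⟩ g→⟨1,2⟩
  e1=⟨0,1⟩ f→⟨2,2,1⟩ g→⟨2,1⟩
  ⟦path⟧₁ = ⟨1 2; 2 1⟩
Along h;k (path 2):
  e0=⟨1,0⟩ h→⟨0,1⟩ k→⟨1,2⟩
  e1=⟨0,1⟩ h→⟨1,2⟩ k→⟨0,1⟩
  ⟦path⟧₂ = ⟨1 0; 2 1⟩
Equal? distinct morphisms ✗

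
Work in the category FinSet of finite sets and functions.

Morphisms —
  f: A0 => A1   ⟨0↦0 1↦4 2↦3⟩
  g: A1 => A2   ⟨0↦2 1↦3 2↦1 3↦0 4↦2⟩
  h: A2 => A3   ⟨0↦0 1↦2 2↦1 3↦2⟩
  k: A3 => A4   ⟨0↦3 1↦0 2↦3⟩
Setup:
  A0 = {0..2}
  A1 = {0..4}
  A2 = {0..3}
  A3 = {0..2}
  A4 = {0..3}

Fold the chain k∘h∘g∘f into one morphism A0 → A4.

  0 f=>0 g=>2 h=>1 k=>0
  1 f=>4 g=>2 h=>1 k=>0
  2 f=>3 g=>0 h=>0 k=>3
result: ⟨0↦0 1↦0 2↦3⟩

Answer: ⟨0↦0 1↦0 2↦3⟩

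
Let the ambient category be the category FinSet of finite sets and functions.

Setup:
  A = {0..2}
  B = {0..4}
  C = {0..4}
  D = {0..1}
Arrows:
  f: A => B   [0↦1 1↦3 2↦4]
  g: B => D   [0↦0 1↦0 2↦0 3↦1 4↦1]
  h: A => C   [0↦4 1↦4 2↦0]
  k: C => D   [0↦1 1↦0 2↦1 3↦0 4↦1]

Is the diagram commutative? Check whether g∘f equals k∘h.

1) trace f;g:
  0 f=>1 g=>0
  1 f=>3 g=>1
  2 f=>4 g=>1
  composite₁ = [0↦0 1↦1 2↦1]
2) trace h;k:
  0 h=>4 k=>1
  1 h=>4 k=>1
  2 h=>0 k=>1
  composite₂ = [0↦1 1↦1 2↦1]
Equal? NO — does not commute

Answer: DOES NOT COMMUTE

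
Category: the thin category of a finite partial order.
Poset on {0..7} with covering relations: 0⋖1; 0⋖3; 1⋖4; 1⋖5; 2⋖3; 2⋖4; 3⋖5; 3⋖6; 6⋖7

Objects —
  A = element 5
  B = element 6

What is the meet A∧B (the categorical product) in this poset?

Common predecessors of 5,6: {0,2,3}
  0 ⊑ 3
  2 ⊑ 3
  3 ⊑ 3
glb = 3

Answer: A∧B = 3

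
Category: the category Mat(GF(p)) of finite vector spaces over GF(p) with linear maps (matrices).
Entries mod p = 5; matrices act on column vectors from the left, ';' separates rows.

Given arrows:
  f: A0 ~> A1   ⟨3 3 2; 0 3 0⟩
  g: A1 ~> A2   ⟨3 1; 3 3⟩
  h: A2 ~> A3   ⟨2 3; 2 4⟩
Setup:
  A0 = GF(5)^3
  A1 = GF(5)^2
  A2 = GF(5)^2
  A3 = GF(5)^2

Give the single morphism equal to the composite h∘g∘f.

Answer: ⟨0 3 0; 4 1 1⟩

Work:
  e0=[1,0,0] f~>[3,0] g~>[4,4] h~>[0,4]
  e1=[0,1,0] f~>[3,3] g~>[2,3] h~>[3,1]
  e2=[0,0,1] f~>[2,0] g~>[1,1] h~>[0,1]
result: ⟨0 3 0; 4 1 1⟩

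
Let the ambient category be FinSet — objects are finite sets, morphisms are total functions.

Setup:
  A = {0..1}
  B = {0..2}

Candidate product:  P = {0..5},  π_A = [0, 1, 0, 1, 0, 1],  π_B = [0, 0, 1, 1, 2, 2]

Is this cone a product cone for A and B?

|A|·|B| = 2·3 = 6;  |P| = 6
Check the pairing map k ↦ (π_A(k), π_B(k)):
  0 -> (0,0)
  1 -> (1,0)
  2 -> (0,1)
  3 -> (1,1)
  4 -> (0,2)
  5 -> (1,2)
distinct pairs in image: 6 / 6 needed
  → bijection onto A×B; projections well-typed.

Answer: VALID PRODUCT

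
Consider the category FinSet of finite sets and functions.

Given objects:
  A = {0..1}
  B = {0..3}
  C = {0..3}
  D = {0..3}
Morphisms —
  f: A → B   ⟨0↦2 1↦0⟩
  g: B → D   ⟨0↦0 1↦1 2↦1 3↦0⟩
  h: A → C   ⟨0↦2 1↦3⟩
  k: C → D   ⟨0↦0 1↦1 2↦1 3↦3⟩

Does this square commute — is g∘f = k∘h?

Along f;g (path 1):
  0 f→2 g→1
  1 f→0 g→0
  ⟦path⟧₁ = ⟨0↦1 1↦0⟩
Along h;k (path 2):
  0 h→2 k→1
  1 h→3 k→3
  ⟦path⟧₂ = ⟨0↦1 1↦3⟩
Equal? distinct morphisms ✗

Answer: DOES NOT COMMUTE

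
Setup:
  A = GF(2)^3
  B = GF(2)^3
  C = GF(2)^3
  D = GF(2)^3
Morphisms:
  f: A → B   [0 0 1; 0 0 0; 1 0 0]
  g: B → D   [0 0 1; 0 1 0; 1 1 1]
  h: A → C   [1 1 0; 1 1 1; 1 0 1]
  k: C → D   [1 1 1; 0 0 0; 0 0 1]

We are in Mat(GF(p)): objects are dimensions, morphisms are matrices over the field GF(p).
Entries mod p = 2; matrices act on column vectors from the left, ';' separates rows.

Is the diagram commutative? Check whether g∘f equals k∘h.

Path 1 = f;g:
  e0=[1,0,0] f→[0,0,1] g→[1,0,1]
  e1=[0,1,0] f→[0,0,0] g→[0,0,0]
  e2=[0,0,1] f→[1,0,0] g→[0,0,1]
  ⟦path⟧₁ = [1 0 0; 0 0 0; 1 0 1]
Path 2 = h;k:
  e0=[1,0,0] h→[1,1,1] k→[1,0,1]
  e1=[0,1,0] h→[1,1,0] k→[0,0,0]
  e2=[0,0,1] h→[0,1,1] k→[0,0,1]
  ⟦path⟧₂ = [1 0 0; 0 0 0; 1 0 1]
Equal? equal; square commutes

Answer: COMMUTES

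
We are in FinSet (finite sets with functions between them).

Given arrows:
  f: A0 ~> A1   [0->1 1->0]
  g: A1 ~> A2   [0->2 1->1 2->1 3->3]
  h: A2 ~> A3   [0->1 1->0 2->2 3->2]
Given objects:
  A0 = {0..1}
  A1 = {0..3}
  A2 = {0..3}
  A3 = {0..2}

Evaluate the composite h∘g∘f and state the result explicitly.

Answer: [0->0 1->2]

Work:
  0 f~>1 g~>1 h~>0
  1 f~>0 g~>2 h~>2
⟦path⟧: [0->0 1->2]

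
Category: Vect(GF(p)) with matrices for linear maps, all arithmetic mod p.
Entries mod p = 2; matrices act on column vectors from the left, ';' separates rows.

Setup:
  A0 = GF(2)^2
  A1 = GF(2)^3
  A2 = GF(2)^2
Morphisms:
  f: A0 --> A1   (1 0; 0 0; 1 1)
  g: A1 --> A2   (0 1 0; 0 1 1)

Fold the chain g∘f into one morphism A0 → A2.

  e0=[1,0] f-->[1,0,1] g-->[0,1]
  e1=[0,1] f-->[0,0,1] g-->[0,1]
⟦path⟧: (0 0; 1 1)

Answer: (0 0; 1 1)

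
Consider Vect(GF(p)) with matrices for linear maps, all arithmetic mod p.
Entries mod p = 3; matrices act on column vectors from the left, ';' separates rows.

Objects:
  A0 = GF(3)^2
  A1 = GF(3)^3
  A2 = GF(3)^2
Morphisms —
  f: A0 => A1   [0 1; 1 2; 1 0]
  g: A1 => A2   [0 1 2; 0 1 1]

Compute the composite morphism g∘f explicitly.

Answer: [0 2; 2 2]

Derivation:
  e0=⟨1,0⟩ f=>⟨0,1,1⟩ g=>⟨0,2⟩
  e1=⟨0,1⟩ f=>⟨1,2,0⟩ g=>⟨2,2⟩
composite: [0 2; 2 2]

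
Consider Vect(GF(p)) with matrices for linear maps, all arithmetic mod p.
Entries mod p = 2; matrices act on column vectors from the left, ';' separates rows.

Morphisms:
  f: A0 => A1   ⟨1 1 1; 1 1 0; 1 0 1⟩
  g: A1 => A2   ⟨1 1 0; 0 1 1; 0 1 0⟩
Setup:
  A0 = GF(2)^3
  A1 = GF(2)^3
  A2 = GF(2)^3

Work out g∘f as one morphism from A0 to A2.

  e0=(1,0,0) f=>(1,1,1) g=>(0,0,1)
  e1=(0,1,0) f=>(1,1,0) g=>(0,1,1)
  e2=(0,0,1) f=>(1,0,1) g=>(1,1,0)
⟦path⟧: ⟨0 0 1; 0 1 1; 1 1 0⟩

Answer: ⟨0 0 1; 0 1 1; 1 1 0⟩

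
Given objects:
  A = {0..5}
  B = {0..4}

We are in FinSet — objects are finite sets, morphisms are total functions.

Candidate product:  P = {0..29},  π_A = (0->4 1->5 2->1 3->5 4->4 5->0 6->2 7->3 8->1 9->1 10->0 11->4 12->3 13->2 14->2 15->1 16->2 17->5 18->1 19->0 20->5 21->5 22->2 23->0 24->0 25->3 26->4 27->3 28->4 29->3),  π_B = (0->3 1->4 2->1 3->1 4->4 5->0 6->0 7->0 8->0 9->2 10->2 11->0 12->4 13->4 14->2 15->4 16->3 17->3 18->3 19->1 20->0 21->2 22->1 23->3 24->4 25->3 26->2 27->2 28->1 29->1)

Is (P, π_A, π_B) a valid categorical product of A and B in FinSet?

|A|·|B| = 6·5 = 30;  |P| = 30
Check the pairing map k ↦ (π_A(k), π_B(k)):
  0 -> (4,3)
  1 -> (5,4)
  2 -> (1,1)
  3 -> (5,1)
  4 -> (4,4)
  5 -> (0,0)
  6 -> (2,0)
  7 -> (3,0)
  8 -> (1,0)
  9 -> (1,2)
  10 -> (0,2)
  11 -> (4,0)
  12 -> (3,4)
  13 -> (2,4)
  14 -> (2,2)
  15 -> (1,4)
  16 -> (2,3)
  17 -> (5,3)
  18 -> (1,3)
  19 -> (0,1)
  20 -> (5,0)
  21 -> (5,2)
  22 -> (2,1)
  23 -> (0,3)
  24 -> (0,4)
  25 -> (3,3)
  26 -> (4,2)
  27 -> (3,2)
  28 -> (4,1)
  29 -> (3,1)
distinct pairs in image: 30 / 30 needed
  → bijection onto A×B; projections well-typed.

Answer: VALID PRODUCT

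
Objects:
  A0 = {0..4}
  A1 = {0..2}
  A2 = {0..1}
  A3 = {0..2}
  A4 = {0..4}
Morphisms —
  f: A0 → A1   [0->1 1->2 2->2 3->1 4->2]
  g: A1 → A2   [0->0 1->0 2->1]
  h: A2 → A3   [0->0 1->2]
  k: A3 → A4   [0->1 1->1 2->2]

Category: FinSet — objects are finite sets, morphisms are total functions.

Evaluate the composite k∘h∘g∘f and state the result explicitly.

Answer: [0->1 1->2 2->2 3->1 4->2]

Trace:
  0 f→1 g→0 h→0 k→1
  1 f→2 g→1 h→2 k→2
  2 f→2 g→1 h→2 k→2
  3 f→1 g→0 h→0 k→1
  4 f→2 g→1 h→2 k→2
result: [0->1 1->2 2->2 3->1 4->2]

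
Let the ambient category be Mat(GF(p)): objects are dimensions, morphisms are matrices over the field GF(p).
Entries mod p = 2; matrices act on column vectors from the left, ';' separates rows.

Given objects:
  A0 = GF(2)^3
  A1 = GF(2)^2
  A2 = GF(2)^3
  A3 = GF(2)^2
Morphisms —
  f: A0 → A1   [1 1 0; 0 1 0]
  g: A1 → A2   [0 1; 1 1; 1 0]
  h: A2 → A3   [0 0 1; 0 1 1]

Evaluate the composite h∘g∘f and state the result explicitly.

Answer: [1 1 0; 0 1 0]

Trace:
  e0=[1,0,0] f→[1,0] g→[0,1,1] h→[1,0]
  e1=[0,1,0] f→[1,1] g→[1,0,1] h→[1,1]
  e2=[0,0,1] f→[0,0] g→[0,0,0] h→[0,0]
composite: [1 1 0; 0 1 0]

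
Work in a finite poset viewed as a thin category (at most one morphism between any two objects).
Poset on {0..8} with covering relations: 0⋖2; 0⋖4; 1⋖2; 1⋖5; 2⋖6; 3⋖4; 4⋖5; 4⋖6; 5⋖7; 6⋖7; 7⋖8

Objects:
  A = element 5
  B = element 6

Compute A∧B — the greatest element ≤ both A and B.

{x : x<=A ∧ x<=B} = {0,1,3,4}  (A=5, B=6)
  maximal lower bounds 1 and 4 are incomparable: neither 1<=4 nor 4<=1
→ no greatest lower bound exists

Answer: NO MEET EXISTS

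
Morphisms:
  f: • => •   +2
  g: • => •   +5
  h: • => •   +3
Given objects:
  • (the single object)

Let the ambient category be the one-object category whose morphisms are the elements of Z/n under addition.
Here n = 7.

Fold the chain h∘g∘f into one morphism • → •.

  0 +2≡2 +5≡0 +3≡3  (mod 7)
⟦path⟧: +3

Answer: +3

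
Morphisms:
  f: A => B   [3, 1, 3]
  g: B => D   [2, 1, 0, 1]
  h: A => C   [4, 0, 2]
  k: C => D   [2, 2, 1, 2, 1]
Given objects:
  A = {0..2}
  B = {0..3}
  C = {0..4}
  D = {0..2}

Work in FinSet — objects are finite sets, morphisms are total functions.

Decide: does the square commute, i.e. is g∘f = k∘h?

Answer: DOES NOT COMMUTE

Trace:
Along f;g (path 1):
  0 f=>3 g=>1
  1 f=>1 g=>1
  2 f=>3 g=>1
  result₁ = [1, 1, 1]
Along h;k (path 2):
  0 h=>4 k=>1
  1 h=>0 k=>2
  2 h=>2 k=>1
  result₂ = [1, 2, 1]
Equal? distinct morphisms ✗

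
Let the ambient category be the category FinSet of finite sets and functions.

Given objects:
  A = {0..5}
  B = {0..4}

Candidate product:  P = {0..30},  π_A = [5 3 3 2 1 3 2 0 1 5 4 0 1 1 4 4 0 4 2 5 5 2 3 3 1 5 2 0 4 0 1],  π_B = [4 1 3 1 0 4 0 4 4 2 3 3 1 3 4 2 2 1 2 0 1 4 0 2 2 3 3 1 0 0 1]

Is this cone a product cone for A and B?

Answer: NOT A VALID PRODUCT — |P|=31 ≠ |A|·|B|=30

Derivation:
|A|·|B| = 6·5 = 30;  |P| = 31
  → cardinalities differ; no bijection possible.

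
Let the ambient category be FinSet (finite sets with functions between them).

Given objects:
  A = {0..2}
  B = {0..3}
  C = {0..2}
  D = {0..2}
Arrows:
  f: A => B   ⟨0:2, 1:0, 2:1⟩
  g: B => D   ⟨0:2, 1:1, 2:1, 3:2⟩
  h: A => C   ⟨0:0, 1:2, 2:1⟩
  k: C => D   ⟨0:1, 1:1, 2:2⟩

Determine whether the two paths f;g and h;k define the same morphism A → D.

1) trace f;g:
  0 f=>2 g=>1
  1 f=>0 g=>2
  2 f=>1 g=>1
  result₁ = ⟨0:1, 1:2, 2:1⟩
2) trace h;k:
  0 h=>0 k=>1
  1 h=>2 k=>2
  2 h=>1 k=>1
  result₂ = ⟨0:1, 1:2, 2:1⟩
Equal? same morphism ✓

Answer: COMMUTES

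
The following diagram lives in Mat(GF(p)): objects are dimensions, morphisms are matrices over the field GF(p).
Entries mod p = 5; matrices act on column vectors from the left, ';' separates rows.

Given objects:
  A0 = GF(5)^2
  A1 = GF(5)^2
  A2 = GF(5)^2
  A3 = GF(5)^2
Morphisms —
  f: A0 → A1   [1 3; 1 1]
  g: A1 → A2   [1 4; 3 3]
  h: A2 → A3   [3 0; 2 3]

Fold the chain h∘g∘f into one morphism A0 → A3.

  e0=(1,0) f→(1,1) g→(0,1) h→(0,3)
  e1=(0,1) f→(3,1) g→(2,2) h→(1,0)
composite: [0 1; 3 0]

Answer: [0 1; 3 0]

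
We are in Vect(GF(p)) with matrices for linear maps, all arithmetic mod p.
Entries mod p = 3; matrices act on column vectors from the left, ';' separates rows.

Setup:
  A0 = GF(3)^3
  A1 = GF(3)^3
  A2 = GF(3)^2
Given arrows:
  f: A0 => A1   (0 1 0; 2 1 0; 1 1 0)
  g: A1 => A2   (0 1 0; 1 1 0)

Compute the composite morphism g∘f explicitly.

  e0=(1,0,0) f=>(0,2,1) g=>(2,2)
  e1=(0,1,0) f=>(1,1,1) g=>(1,2)
  e2=(0,0,1) f=>(0,0,0) g=>(0,0)
composite: (2 1 0; 2 2 0)

Answer: (2 1 0; 2 2 0)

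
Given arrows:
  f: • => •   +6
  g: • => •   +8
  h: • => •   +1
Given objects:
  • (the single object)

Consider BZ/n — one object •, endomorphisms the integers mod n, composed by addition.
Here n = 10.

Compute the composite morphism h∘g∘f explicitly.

Answer: +5

Derivation:
  0 +6≡6 +8≡4 +1≡5  (mod 10)
result: +5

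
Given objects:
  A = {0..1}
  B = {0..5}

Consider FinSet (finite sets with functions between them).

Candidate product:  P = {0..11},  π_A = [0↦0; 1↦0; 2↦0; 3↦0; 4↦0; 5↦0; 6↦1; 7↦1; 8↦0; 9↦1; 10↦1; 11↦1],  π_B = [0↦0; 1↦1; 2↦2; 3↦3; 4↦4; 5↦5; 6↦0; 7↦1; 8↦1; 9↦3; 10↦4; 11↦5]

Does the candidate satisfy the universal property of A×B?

Answer: NOT A VALID PRODUCT — duplicate pair at indices 1,8

Trace:
|A|·|B| = 2·6 = 12;  |P| = 12
Check the pairing map k ↦ (π_A(k), π_B(k)):
  0 ↦ (0,0)
  1 ↦ (0,1)
  2 ↦ (0,2)
  3 ↦ (0,3)
  4 ↦ (0,4)
  5 ↦ (0,5)
  6 ↦ (1,0)
  7 ↦ (1,1)
  8 ↦ (0,1)  ✗ repeats pair of k=1
  9 ↦ (1,3)
  10 ↦ (1,4)
  11 ↦ (1,5)
distinct pairs in image: 11 / 12 needed
  → (0,1) hit at k=1 and k=8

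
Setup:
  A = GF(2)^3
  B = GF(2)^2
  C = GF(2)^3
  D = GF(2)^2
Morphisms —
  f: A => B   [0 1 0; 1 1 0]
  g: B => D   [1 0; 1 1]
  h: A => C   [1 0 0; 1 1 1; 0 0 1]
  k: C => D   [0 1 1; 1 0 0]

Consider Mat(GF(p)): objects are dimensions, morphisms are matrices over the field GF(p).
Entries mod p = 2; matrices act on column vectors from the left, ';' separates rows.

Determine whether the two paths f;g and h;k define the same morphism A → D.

Answer: DOES NOT COMMUTE

Derivation:
1) trace f;g:
  e0=(1,0,0) f=>(0,1) g=>(0,1)
  e1=(0,1,0) f=>(1,1) g=>(1,0)
  e2=(0,0,1) f=>(0,0) g=>(0,0)
  composite₁ = [0 1 0; 1 0 0]
2) trace h;k:
  e0=(1,0,0) h=>(1,1,0) k=>(1,1)
  e1=(0,1,0) h=>(0,1,0) k=>(1,0)
  e2=(0,0,1) h=>(0,1,1) k=>(0,0)
  composite₂ = [1 1 0; 1 0 0]
Equal? NO — does not commute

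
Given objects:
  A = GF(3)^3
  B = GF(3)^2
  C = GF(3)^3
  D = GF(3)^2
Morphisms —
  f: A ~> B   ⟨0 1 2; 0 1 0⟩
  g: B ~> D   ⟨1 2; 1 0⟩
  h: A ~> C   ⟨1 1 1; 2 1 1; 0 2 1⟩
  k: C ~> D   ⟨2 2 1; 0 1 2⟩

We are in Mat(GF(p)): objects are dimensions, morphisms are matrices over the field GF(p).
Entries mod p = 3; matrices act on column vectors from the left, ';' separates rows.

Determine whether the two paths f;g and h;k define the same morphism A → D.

Answer: DOES NOT COMMUTE

Work:
Along f;g (path 1):
  e0=⟨1,0,0⟩ f~>⟨0,0⟩ g~>⟨0,0⟩
  e1=⟨0,1,0⟩ f~>⟨1,1⟩ g~>⟨0,1⟩
  e2=⟨0,0,1⟩ f~>⟨2,0⟩ g~>⟨2,2⟩
  ⟦path⟧₁ = ⟨0 0 2; 0 1 2⟩
Along h;k (path 2):
  e0=⟨1,0,0⟩ h~>⟨1,2,0⟩ k~>⟨0,2⟩
  e1=⟨0,1,0⟩ h~>⟨1,1,2⟩ k~>⟨0,2⟩
  e2=⟨0,0,1⟩ h~>⟨1,1,1⟩ k~>⟨2,0⟩
  ⟦path⟧₂ = ⟨0 0 2; 2 2 0⟩
Equal? NO — does not commute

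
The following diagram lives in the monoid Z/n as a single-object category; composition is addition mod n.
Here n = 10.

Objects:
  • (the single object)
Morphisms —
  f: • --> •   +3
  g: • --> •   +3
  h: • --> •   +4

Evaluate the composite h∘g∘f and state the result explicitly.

  0 +3≡3 +3≡6 +4≡0  (mod 10)
⟦path⟧: +0

Answer: +0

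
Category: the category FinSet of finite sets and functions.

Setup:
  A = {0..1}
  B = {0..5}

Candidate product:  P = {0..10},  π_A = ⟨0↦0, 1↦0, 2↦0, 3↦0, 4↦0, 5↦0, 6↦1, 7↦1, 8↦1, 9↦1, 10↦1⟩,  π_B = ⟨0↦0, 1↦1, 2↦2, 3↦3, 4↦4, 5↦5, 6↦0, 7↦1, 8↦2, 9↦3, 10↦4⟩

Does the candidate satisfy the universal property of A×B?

Answer: NOT A VALID PRODUCT — |P|=11 ≠ |A|·|B|=12

Derivation:
|A|·|B| = 2·6 = 12;  |P| = 11
  → cardinalities differ; no bijection possible.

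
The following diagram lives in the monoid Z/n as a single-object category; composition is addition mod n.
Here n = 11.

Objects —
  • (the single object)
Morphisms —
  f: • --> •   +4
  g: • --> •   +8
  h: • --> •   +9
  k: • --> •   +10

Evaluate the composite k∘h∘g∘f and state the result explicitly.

  0 +4≡4 +8≡1 +9≡10 +10≡9  (mod 11)
result: +9

Answer: +9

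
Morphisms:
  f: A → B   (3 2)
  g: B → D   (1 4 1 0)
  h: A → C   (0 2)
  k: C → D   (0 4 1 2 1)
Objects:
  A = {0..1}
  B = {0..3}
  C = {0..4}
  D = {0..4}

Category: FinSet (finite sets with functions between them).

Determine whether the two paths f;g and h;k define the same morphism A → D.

Answer: COMMUTES

Work:
Path 1 = f;g:
  0 f→3 g→0
  1 f→2 g→1
  ⟦path⟧₁ = (0 1)
Path 2 = h;k:
  0 h→0 k→0
  1 h→2 k→1
  ⟦path⟧₂ = (0 1)
Equal? equal; square commutes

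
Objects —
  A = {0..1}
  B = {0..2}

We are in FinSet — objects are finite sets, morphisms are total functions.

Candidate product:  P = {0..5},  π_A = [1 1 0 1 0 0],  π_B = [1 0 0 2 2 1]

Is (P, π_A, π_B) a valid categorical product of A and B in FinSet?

Answer: VALID PRODUCT

Work:
|A|·|B| = 2·3 = 6;  |P| = 6
Check the pairing map k ↦ (π_A(k), π_B(k)):
  0 -> (1,1)
  1 -> (1,0)
  2 -> (0,0)
  3 -> (1,2)
  4 -> (0,2)
  5 -> (0,1)
distinct pairs in image: 6 / 6 needed
  → bijection onto A×B; projections well-typed.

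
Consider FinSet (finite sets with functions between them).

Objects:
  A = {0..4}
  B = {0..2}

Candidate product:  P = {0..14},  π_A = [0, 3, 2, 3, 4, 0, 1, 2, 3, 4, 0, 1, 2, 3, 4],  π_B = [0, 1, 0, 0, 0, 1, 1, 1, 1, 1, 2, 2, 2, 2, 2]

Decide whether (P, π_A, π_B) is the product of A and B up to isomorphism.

Answer: NOT A VALID PRODUCT — duplicate pair at indices 8,1

Trace:
|A|·|B| = 5·3 = 15;  |P| = 15
Check the pairing map k ↦ (π_A(k), π_B(k)):
  0 ↦ (0,0)
  1 ↦ (3,1)
  2 ↦ (2,0)
  3 ↦ (3,0)
  4 ↦ (4,0)
  5 ↦ (0,1)
  6 ↦ (1,1)
  7 ↦ (2,1)
  8 ↦ (3,1)  ✗ repeats pair of k=1
  9 ↦ (4,1)
  10 ↦ (0,2)
  11 ↦ (1,2)
  12 ↦ (2,2)
  13 ↦ (3,2)
  14 ↦ (4,2)
distinct pairs in image: 14 / 15 needed
  → (3,1) hit at k=1 and k=8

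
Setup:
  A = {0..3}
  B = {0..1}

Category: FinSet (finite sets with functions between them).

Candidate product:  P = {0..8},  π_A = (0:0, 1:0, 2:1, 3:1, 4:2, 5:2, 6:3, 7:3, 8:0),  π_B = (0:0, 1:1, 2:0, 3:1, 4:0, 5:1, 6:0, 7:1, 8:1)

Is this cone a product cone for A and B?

Answer: NOT A VALID PRODUCT — |P|=9 ≠ |A|·|B|=8

Derivation:
|A|·|B| = 4·2 = 8;  |P| = 9
  → cardinalities differ; no bijection possible.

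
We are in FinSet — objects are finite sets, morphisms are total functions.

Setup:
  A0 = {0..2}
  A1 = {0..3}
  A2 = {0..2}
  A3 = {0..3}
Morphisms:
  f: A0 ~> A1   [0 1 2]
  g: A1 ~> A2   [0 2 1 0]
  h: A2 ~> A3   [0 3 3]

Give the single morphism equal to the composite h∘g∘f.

  0 f~>0 g~>0 h~>0
  1 f~>1 g~>2 h~>3
  2 f~>2 g~>1 h~>3
result: [0 3 3]

Answer: [0 3 3]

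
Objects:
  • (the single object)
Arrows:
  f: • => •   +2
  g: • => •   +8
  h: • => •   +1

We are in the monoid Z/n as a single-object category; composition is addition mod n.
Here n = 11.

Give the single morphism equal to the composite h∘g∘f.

  0 +2≡2 +8≡10 +1≡0  (mod 11)
result: +0

Answer: +0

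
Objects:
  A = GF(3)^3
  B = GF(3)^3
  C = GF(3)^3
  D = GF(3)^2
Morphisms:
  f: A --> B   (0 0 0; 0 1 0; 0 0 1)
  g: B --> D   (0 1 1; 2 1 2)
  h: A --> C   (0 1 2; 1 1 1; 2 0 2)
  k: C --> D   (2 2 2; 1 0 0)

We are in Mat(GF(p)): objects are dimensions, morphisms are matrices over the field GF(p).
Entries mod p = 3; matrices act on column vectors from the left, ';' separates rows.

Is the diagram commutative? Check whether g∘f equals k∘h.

Answer: COMMUTES

Trace:
1) trace f;g:
  e0=(1,0,0) f-->(0,0,0) g-->(0,0)
  e1=(0,1,0) f-->(0,1,0) g-->(1,1)
  e2=(0,0,1) f-->(0,0,1) g-->(1,2)
  ⟦path⟧₁ = (0 1 1; 0 1 2)
2) trace h;k:
  e0=(1,0,0) h-->(0,1,2) k-->(0,0)
  e1=(0,1,0) h-->(1,1,0) k-->(1,1)
  e2=(0,0,1) h-->(2,1,2) k-->(1,2)
  ⟦path⟧₂ = (0 1 1; 0 1 2)
Equal? YES — commutes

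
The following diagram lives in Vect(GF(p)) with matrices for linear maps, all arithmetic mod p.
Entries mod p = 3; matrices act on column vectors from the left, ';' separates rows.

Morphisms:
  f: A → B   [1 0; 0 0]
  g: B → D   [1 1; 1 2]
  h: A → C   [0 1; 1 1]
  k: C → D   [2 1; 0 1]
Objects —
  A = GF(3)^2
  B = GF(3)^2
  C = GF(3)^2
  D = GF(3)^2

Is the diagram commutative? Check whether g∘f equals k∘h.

Path 1 = f;g:
  e0=[1,0] f→[1,0] g→[1,1]
  e1=[0,1] f→[0,0] g→[0,0]
  composite₁ = [1 0; 1 0]
Path 2 = h;k:
  e0=[1,0] h→[0,1] k→[1,1]
  e1=[0,1] h→[1,1] k→[0,1]
  composite₂ = [1 0; 1 1]
Equal? NO — does not commute

Answer: DOES NOT COMMUTE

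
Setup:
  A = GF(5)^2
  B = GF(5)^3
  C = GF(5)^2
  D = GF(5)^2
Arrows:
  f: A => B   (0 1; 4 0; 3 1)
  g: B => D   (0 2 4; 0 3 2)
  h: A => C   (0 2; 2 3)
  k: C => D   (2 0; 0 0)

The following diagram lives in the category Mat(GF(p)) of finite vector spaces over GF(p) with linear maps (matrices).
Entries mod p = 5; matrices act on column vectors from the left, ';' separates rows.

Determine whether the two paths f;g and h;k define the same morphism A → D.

Answer: DOES NOT COMMUTE

Work:
Path 1 = f;g:
  e0=(1,0) f=>(0,4,3) g=>(0,3)
  e1=(0,1) f=>(1,0,1) g=>(4,2)
  result₁ = (0 4; 3 2)
Path 2 = h;k:
  e0=(1,0) h=>(0,2) k=>(0,0)
  e1=(0,1) h=>(2,3) k=>(4,0)
  result₂ = (0 4; 0 0)
Equal? distinct morphisms ✗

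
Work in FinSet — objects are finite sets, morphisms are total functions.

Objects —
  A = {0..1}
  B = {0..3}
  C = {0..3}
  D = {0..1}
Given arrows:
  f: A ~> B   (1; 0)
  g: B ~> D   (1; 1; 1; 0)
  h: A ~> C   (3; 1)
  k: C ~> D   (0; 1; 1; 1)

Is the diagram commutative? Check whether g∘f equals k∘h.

Answer: COMMUTES

Derivation:
1) trace f;g:
  0 f~>1 g~>1
  1 f~>0 g~>1
  ⟦path⟧₁ = (1; 1)
2) trace h;k:
  0 h~>3 k~>1
  1 h~>1 k~>1
  ⟦path⟧₂ = (1; 1)
Equal? YES — commutes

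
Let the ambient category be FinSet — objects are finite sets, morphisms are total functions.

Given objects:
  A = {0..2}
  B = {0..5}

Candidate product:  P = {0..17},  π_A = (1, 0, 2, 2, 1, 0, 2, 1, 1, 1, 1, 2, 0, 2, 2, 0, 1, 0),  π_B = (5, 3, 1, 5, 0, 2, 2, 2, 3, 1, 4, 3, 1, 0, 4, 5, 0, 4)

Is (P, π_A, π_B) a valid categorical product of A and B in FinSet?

Answer: NOT A VALID PRODUCT — duplicate pair at indices 16,4

Derivation:
|A|·|B| = 3·6 = 18;  |P| = 18
Check the pairing map k ↦ (π_A(k), π_B(k)):
  0 : (1,5)
  1 : (0,3)
  2 : (2,1)
  3 : (2,5)
  4 : (1,0)
  5 : (0,2)
  6 : (2,2)
  7 : (1,2)
  8 : (1,3)
  9 : (1,1)
  10 : (1,4)
  11 : (2,3)
  12 : (0,1)
  13 : (2,0)
  14 : (2,4)
  15 : (0,5)
  16 : (1,0)  ✗ repeats pair of k=4
  17 : (0,4)
distinct pairs in image: 17 / 18 needed
  → (1,0) hit at k=4 and k=16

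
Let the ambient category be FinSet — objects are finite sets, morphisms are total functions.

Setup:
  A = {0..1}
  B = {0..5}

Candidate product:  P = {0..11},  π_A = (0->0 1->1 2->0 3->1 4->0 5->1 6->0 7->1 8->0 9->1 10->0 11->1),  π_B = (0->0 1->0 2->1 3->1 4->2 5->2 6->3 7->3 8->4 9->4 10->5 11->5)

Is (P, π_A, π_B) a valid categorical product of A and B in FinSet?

Answer: VALID PRODUCT

Derivation:
|A|·|B| = 2·6 = 12;  |P| = 12
Check the pairing map k ↦ (π_A(k), π_B(k)):
  0 -> (0,0)
  1 -> (1,0)
  2 -> (0,1)
  3 -> (1,1)
  4 -> (0,2)
  5 -> (1,2)
  6 -> (0,3)
  7 -> (1,3)
  8 -> (0,4)
  9 -> (1,4)
  10 -> (0,5)
  11 -> (1,5)
distinct pairs in image: 12 / 12 needed
  → bijection onto A×B; projections well-typed.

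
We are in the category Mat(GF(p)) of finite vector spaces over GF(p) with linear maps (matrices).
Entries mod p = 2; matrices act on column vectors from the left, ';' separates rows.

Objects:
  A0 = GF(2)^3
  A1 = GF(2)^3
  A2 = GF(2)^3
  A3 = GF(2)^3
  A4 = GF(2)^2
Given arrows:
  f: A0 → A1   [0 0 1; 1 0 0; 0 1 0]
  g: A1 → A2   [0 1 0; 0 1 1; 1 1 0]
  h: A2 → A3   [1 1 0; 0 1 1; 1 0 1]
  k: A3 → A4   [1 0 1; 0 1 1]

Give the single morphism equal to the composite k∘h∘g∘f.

Answer: [0 1 1; 0 1 0]

Trace:
  e0=⟨1,0,0⟩ f→⟨0,1,0⟩ g→⟨1,1,1⟩ h→⟨0,0,0⟩ k→⟨0,0⟩
  e1=⟨0,1,0⟩ f→⟨0,0,1⟩ g→⟨0,1,0⟩ h→⟨1,1,0⟩ k→⟨1,1⟩
  e2=⟨0,0,1⟩ f→⟨1,0,0⟩ g→⟨0,0,1⟩ h→⟨0,1,1⟩ k→⟨1,0⟩
result: [0 1 1; 0 1 0]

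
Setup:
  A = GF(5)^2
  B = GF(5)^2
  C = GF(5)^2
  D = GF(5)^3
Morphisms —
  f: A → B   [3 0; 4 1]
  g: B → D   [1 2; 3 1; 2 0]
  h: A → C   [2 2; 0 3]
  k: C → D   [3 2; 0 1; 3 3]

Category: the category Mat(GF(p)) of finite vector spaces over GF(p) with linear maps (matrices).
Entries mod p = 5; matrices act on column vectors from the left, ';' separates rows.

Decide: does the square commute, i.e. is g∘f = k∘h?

Answer: DOES NOT COMMUTE

Trace:
Path 1 = f;g:
  e0=(1,0) f→(3,4) g→(1,3,1)
  e1=(0,1) f→(0,1) g→(2,1,0)
  result₁ = [1 2; 3 1; 1 0]
Path 2 = h;k:
  e0=(1,0) h→(2,0) k→(1,0,1)
  e1=(0,1) h→(2,3) k→(2,3,0)
  result₂ = [1 2; 0 3; 1 0]
Equal? NO — does not commute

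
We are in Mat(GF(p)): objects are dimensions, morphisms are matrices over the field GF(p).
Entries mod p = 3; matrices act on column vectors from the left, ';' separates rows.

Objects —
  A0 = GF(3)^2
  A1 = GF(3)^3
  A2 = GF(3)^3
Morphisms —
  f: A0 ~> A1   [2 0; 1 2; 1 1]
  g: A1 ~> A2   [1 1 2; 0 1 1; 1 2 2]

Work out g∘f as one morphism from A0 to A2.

Answer: [2 1; 2 0; 0 0]

Trace:
  e0=⟨1,0⟩ f~>⟨2,1,1⟩ g~>⟨2,2,0⟩
  e1=⟨0,1⟩ f~>⟨0,2,1⟩ g~>⟨1,0,0⟩
⟦path⟧: [2 1; 2 0; 0 0]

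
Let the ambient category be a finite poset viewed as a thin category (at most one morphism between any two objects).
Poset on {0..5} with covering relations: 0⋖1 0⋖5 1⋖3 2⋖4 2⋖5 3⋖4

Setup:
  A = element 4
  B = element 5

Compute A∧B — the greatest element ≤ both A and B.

Answer: NO MEET EXISTS

Derivation:
Lower bounds of A=4 and B=5: {0,2}
  maximal lower bounds 0 and 2 are incomparable: neither 0≤2 nor 2≤0
→ no greatest lower bound exists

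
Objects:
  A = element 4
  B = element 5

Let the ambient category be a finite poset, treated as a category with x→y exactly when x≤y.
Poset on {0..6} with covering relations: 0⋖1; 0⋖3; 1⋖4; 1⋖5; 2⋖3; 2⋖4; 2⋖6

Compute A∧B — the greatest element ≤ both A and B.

{x : x⊑A ∧ x⊑B} = {0,1}  (A=4, B=5)
  0 ⊑ 1
  1 ⊑ 1
glb = 1

Answer: A∧B = 1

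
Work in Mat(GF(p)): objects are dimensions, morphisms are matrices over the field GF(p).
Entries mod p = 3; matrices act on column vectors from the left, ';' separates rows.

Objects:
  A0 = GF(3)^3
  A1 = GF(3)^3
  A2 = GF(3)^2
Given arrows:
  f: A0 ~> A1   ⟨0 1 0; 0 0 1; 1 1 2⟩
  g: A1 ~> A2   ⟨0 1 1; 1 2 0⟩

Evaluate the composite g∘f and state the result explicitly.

  e0=(1,0,0) f~>(0,0,1) g~>(1,0)
  e1=(0,1,0) f~>(1,0,1) g~>(1,1)
  e2=(0,0,1) f~>(0,1,2) g~>(0,2)
⟦path⟧: ⟨1 1 0; 0 1 2⟩

Answer: ⟨1 1 0; 0 1 2⟩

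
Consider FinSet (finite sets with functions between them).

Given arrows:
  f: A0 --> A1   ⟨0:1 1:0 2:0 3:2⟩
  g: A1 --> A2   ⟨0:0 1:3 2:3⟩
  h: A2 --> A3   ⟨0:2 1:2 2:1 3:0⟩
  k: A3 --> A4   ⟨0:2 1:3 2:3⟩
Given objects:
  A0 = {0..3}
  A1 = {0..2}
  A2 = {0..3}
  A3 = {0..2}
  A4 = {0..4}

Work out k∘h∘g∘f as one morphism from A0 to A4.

  0 f-->1 g-->3 h-->0 k-->2
  1 f-->0 g-->0 h-->2 k-->3
  2 f-->0 g-->0 h-->2 k-->3
  3 f-->2 g-->3 h-->0 k-->2
result: ⟨0:2 1:3 2:3 3:2⟩

Answer: ⟨0:2 1:3 2:3 3:2⟩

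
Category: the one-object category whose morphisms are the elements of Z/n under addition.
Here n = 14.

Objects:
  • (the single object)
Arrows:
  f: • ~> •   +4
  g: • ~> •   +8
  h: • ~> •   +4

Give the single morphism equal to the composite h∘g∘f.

Answer: +2

Derivation:
  0 +4≡4 +8≡12 +4≡2  (mod 14)
result: +2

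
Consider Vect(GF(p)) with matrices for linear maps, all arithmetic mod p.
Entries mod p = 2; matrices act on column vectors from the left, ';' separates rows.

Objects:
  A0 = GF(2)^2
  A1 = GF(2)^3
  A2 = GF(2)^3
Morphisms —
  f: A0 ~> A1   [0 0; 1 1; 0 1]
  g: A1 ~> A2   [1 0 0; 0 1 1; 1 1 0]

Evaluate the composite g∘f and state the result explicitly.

Answer: [0 0; 1 0; 1 1]

Derivation:
  e0=⟨1,0⟩ f~>⟨0,1,0⟩ g~>⟨0,1,1⟩
  e1=⟨0,1⟩ f~>⟨0,1,1⟩ g~>⟨0,0,1⟩
result: [0 0; 1 0; 1 1]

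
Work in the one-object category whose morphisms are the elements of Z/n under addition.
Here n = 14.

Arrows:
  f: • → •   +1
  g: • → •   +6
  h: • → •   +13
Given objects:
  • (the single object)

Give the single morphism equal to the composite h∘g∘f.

  0 +1≡1 +6≡7 +13≡6  (mod 14)
⟦path⟧: +6

Answer: +6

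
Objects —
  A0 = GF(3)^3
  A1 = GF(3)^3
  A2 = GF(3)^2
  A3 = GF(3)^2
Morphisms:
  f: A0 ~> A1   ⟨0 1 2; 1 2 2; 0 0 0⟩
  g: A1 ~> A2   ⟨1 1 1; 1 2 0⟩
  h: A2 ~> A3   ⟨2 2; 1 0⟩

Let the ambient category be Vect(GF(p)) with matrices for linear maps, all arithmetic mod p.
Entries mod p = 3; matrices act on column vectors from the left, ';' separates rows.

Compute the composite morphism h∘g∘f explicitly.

  e0=(1,0,0) f~>(0,1,0) g~>(1,2) h~>(0,1)
  e1=(0,1,0) f~>(1,2,0) g~>(0,2) h~>(1,0)
  e2=(0,0,1) f~>(2,2,0) g~>(1,0) h~>(2,1)
result: ⟨0 1 2; 1 0 1⟩

Answer: ⟨0 1 2; 1 0 1⟩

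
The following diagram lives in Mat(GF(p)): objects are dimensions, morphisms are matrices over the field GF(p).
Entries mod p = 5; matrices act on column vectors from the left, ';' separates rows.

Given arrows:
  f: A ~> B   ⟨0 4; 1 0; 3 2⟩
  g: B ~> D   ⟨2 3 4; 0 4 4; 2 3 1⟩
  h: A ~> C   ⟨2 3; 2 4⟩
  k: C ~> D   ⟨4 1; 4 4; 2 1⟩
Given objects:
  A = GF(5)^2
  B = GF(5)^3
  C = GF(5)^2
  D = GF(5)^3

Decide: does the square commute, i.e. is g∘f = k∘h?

Path 1 = f;g:
  e0=⟨1,0⟩ f~>⟨0,1,3⟩ g~>⟨0,1,1⟩
  e1=⟨0,1⟩ f~>⟨4,0,2⟩ g~>⟨1,3,0⟩
  result₁ = ⟨0 1; 1 3; 1 0⟩
Path 2 = h;k:
  e0=⟨1,0⟩ h~>⟨2,2⟩ k~>⟨0,1,1⟩
  e1=⟨0,1⟩ h~>⟨3,4⟩ k~>⟨1,3,0⟩
  result₂ = ⟨0 1; 1 3; 1 0⟩
Equal? YES — commutes

Answer: COMMUTES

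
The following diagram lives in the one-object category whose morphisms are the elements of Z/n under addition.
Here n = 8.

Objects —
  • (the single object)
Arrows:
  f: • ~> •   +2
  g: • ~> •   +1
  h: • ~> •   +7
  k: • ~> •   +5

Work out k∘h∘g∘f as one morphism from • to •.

Answer: +7

Work:
  0 +2≡2 +1≡3 +7≡2 +5≡7  (mod 8)
composite: +7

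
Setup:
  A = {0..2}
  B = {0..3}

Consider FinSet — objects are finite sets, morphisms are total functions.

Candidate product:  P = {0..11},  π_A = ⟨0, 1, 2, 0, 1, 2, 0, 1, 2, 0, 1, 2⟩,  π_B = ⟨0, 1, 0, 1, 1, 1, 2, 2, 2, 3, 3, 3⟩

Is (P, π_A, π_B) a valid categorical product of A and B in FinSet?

|A|·|B| = 3·4 = 12;  |P| = 12
Check the pairing map k ↦ (π_A(k), π_B(k)):
  0 ↦ (0,0)
  1 ↦ (1,1)
  2 ↦ (2,0)
  3 ↦ (0,1)
  4 ↦ (1,1)  ✗ repeats pair of k=1
  5 ↦ (2,1)
  6 ↦ (0,2)
  7 ↦ (1,2)
  8 ↦ (2,2)
  9 ↦ (0,3)
  10 ↦ (1,3)
  11 ↦ (2,3)
distinct pairs in image: 11 / 12 needed
  → (1,1) hit at k=1 and k=4

Answer: NOT A VALID PRODUCT — duplicate pair at indices 4,1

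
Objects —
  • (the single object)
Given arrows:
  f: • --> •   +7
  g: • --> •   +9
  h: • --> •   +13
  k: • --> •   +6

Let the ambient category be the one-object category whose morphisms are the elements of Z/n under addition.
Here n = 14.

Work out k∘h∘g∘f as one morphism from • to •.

  0 +7≡7 +9≡2 +13≡1 +6≡7  (mod 14)
result: +7

Answer: +7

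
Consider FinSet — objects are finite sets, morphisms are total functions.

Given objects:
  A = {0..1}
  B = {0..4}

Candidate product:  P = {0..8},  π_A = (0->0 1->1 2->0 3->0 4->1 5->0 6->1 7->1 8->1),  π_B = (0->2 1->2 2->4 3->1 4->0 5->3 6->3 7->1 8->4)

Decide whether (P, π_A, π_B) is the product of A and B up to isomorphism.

|A|·|B| = 2·5 = 10;  |P| = 9
  → cardinalities differ; no bijection possible.

Answer: NOT A VALID PRODUCT — |P|=9 ≠ |A|·|B|=10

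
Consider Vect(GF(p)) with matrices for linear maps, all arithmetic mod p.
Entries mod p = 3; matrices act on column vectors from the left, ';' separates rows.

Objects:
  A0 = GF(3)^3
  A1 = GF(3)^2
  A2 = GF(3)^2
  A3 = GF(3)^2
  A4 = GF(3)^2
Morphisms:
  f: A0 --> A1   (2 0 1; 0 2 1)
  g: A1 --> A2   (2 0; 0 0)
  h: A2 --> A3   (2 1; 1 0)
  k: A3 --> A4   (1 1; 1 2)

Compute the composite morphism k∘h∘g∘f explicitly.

  e0=⟨1,0,0⟩ f-->⟨2,0⟩ g-->⟨1,0⟩ h-->⟨2,1⟩ k-->⟨0,1⟩
  e1=⟨0,1,0⟩ f-->⟨0,2⟩ g-->⟨0,0⟩ h-->⟨0,0⟩ k-->⟨0,0⟩
  e2=⟨0,0,1⟩ f-->⟨1,1⟩ g-->⟨2,0⟩ h-->⟨1,2⟩ k-->⟨0,2⟩
result: (0 0 0; 1 0 2)

Answer: (0 0 0; 1 0 2)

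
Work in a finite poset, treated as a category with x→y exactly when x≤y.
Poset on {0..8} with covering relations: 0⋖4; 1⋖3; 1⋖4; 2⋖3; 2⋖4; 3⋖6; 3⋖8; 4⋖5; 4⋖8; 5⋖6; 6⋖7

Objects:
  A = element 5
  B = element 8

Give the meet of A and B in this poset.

Answer: A∧B = 4

Derivation:
Common predecessors of 5,8: {0,1,2,4}
  0 <= 4
  1 <= 4
  2 <= 4
  4 <= 4
glb = 4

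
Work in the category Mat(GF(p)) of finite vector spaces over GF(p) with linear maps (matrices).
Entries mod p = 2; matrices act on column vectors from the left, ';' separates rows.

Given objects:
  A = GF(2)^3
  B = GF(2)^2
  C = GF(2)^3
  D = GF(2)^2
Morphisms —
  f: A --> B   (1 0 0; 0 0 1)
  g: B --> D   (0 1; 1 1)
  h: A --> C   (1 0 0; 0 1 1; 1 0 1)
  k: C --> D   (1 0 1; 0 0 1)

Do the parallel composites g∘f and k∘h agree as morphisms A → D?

1) trace f;g:
  e0=⟨1,0,0⟩ f-->⟨1,0⟩ g-->⟨0,1⟩
  e1=⟨0,1,0⟩ f-->⟨0,0⟩ g-->⟨0,0⟩
  e2=⟨0,0,1⟩ f-->⟨0,1⟩ g-->⟨1,1⟩
  composite₁ = (0 0 1; 1 0 1)
2) trace h;k:
  e0=⟨1,0,0⟩ h-->⟨1,0,1⟩ k-->⟨0,1⟩
  e1=⟨0,1,0⟩ h-->⟨0,1,0⟩ k-->⟨0,0⟩
  e2=⟨0,0,1⟩ h-->⟨0,1,1⟩ k-->⟨1,1⟩
  composite₂ = (0 0 1; 1 0 1)
Equal? same morphism ✓

Answer: COMMUTES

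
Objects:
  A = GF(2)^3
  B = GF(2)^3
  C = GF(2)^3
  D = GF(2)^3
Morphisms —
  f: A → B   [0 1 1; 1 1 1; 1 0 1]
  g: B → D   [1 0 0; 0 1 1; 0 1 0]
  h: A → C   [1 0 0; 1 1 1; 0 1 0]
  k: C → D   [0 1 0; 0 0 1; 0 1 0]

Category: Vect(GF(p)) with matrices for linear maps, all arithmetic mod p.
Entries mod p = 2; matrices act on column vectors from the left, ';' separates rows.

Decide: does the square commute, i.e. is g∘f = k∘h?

Answer: DOES NOT COMMUTE

Derivation:
Path 1 = f;g:
  e0=[1,0,0] f→[0,1,1] g→[0,0,1]
  e1=[0,1,0] f→[1,1,0] g→[1,1,1]
  e2=[0,0,1] f→[1,1,1] g→[1,0,1]
  result₁ = [0 1 1; 0 1 0; 1 1 1]
Path 2 = h;k:
  e0=[1,0,0] h→[1,1,0] k→[1,0,1]
  e1=[0,1,0] h→[0,1,1] k→[1,1,1]
  e2=[0,0,1] h→[0,1,0] k→[1,0,1]
  result₂ = [1 1 1; 0 1 0; 1 1 1]
Equal? distinct morphisms ✗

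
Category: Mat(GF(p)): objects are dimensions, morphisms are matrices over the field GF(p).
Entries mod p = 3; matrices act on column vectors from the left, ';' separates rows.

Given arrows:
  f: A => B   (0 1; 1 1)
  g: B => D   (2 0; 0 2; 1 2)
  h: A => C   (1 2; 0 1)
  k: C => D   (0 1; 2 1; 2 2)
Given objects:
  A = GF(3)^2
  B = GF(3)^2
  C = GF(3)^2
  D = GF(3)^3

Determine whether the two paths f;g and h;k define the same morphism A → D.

Answer: DOES NOT COMMUTE

Trace:
1) trace f;g:
  e0=[1,0] f=>[0,1] g=>[0,2,2]
  e1=[0,1] f=>[1,1] g=>[2,2,0]
  ⟦path⟧₁ = (0 2; 2 2; 2 0)
2) trace h;k:
  e0=[1,0] h=>[1,0] k=>[0,2,2]
  e1=[0,1] h=>[2,1] k=>[1,2,0]
  ⟦path⟧₂ = (0 1; 2 2; 2 0)
Equal? differ; not commutative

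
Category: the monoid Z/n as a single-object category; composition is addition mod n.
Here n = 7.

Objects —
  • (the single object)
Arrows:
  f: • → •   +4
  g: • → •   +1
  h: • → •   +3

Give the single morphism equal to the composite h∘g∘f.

Answer: +1

Trace:
  0 +4≡4 +1≡5 +3≡1  (mod 7)
⟦path⟧: +1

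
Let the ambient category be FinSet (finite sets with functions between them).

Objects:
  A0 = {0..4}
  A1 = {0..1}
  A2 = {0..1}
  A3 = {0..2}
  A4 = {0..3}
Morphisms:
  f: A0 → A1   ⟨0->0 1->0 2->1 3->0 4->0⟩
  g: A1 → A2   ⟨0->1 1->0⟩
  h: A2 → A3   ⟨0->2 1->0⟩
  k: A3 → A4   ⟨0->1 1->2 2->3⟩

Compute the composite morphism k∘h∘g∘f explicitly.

Answer: ⟨0->1 1->1 2->3 3->1 4->1⟩

Trace:
  0 f→0 g→1 h→0 k→1
  1 f→0 g→1 h→0 k→1
  2 f→1 g→0 h→2 k→3
  3 f→0 g→1 h→0 k→1
  4 f→0 g→1 h→0 k→1
composite: ⟨0->1 1->1 2->3 3->1 4->1⟩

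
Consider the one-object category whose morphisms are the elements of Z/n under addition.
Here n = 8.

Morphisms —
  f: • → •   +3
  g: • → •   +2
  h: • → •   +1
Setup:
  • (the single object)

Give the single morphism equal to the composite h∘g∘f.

  0 +3≡3 +2≡5 +1≡6  (mod 8)
⟦path⟧: +6

Answer: +6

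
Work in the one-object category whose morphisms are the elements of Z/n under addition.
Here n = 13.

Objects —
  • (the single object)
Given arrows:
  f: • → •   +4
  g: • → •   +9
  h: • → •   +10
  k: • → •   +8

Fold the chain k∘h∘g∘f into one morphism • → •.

  0 +4≡4 +9≡0 +10≡10 +8≡5  (mod 13)
⟦path⟧: +5

Answer: +5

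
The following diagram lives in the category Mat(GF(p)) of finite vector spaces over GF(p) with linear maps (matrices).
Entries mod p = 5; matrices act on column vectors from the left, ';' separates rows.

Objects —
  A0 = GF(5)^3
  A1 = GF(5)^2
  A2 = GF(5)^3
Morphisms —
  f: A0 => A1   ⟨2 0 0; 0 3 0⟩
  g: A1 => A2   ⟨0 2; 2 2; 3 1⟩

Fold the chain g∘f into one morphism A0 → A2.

  e0=[1,0,0] f=>[2,0] g=>[0,4,1]
  e1=[0,1,0] f=>[0,3] g=>[1,1,3]
  e2=[0,0,1] f=>[0,0] g=>[0,0,0]
composite: ⟨0 1 0; 4 1 0; 1 3 0⟩

Answer: ⟨0 1 0; 4 1 0; 1 3 0⟩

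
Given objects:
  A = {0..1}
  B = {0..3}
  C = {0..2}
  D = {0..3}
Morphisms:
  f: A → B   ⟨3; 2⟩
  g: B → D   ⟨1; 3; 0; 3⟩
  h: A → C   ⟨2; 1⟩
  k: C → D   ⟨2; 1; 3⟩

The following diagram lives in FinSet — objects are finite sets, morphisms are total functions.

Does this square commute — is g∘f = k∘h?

Answer: DOES NOT COMMUTE

Derivation:
Path 1 = f;g:
  0 f→3 g→3
  1 f→2 g→0
  ⟦path⟧₁ = ⟨3; 0⟩
Path 2 = h;k:
  0 h→2 k→3
  1 h→1 k→1
  ⟦path⟧₂ = ⟨3; 1⟩
Equal? differ; not commutative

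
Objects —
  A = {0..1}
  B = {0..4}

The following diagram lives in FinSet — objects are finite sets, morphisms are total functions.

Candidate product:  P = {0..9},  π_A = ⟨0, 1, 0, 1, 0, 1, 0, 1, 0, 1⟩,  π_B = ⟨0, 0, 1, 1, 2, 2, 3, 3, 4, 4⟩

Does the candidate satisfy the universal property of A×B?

|A|·|B| = 2·5 = 10;  |P| = 10
Check the pairing map k ↦ (π_A(k), π_B(k)):
  0 : (0,0)
  1 : (1,0)
  2 : (0,1)
  3 : (1,1)
  4 : (0,2)
  5 : (1,2)
  6 : (0,3)
  7 : (1,3)
  8 : (0,4)
  9 : (1,4)
distinct pairs in image: 10 / 10 needed
  → bijection onto A×B; projections well-typed.

Answer: VALID PRODUCT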